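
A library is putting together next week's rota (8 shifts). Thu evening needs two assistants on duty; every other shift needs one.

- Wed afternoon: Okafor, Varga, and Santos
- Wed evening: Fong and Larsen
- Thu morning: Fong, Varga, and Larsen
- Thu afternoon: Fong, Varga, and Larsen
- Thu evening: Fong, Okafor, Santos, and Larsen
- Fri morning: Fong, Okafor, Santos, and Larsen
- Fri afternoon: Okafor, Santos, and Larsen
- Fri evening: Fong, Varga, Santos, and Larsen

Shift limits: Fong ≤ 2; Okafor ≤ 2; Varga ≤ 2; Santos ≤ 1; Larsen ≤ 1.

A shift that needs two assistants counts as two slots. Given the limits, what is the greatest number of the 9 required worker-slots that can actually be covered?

8

Total capacity across all assistants is 2+2+2+1+1 = 8, and 9 slots are needed, so at most 8 can be filled.
An assignment achieving 8: Wed afternoon→Okafor, Wed evening→Fong, Thu morning→Fong, Thu afternoon→Varga, Thu evening→Santos+Larsen, Fri afternoon→Okafor, Fri evening→Varga.
Loads: Fong 2/2, Okafor 2/2, Varga 2/2, Santos 1/1, Larsen 1/1.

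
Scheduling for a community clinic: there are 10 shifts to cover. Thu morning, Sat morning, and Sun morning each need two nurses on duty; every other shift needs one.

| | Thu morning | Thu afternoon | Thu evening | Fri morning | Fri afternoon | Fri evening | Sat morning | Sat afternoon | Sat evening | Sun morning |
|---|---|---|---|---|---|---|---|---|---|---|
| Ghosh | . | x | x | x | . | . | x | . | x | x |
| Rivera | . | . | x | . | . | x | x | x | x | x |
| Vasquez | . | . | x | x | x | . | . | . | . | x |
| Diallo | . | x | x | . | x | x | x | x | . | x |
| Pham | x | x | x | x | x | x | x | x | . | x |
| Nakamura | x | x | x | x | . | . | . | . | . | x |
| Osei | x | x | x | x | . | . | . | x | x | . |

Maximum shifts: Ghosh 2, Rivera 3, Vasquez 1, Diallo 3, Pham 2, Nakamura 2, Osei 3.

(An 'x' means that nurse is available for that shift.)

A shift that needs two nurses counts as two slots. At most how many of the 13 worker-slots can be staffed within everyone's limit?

Total capacity across all nurses is 2+3+1+3+2+2+3 = 16, and 13 slots are needed, so at most 13 can be filled.
An assignment achieving 13: Thu morning→Pham+Nakamura, Thu afternoon→Diallo, Thu evening→Diallo, Fri morning→Pham, Fri afternoon→Vasquez, Fri evening→Rivera, Sat morning→Ghosh+Rivera, Sat afternoon→Rivera, Sat evening→Ghosh, Sun morning→Diallo+Nakamura.
Loads: Ghosh 2/2, Rivera 3/3, Vasquez 1/1, Diallo 3/3, Pham 2/2, Nakamura 2/2, Osei 0/3.

13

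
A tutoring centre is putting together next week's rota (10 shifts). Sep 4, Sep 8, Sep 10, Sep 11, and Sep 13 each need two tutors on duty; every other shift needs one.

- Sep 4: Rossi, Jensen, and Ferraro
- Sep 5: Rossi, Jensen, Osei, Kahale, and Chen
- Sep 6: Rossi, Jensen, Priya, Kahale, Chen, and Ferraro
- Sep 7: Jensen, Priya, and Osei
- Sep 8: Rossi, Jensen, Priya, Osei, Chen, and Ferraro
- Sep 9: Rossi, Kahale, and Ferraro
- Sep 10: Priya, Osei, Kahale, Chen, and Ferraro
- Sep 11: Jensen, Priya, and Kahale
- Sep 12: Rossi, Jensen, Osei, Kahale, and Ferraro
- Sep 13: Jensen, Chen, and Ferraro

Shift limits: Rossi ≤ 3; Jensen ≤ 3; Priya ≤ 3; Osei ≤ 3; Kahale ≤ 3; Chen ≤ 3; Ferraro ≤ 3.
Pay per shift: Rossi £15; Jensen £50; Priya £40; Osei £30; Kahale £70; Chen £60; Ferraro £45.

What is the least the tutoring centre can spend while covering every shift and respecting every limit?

Picking the cheapest available tutor for each shift independently would cost £450, but that ignores the shift limits.
An optimal schedule: Sep 4→Rossi+Ferraro, Sep 5→Rossi, Sep 6→Priya, Sep 7→Osei, Sep 8→Ferraro+Jensen, Sep 9→Rossi, Sep 10→Osei+Priya, Sep 11→Priya+Jensen, Sep 12→Osei, Sep 13→Ferraro+Jensen.
Total: 15 + 45 + 15 + 40 + 30 + 45 + 50 + 15 + 30 + 40 + 40 + 50 + 30 + 45 + 50 = £540.

£540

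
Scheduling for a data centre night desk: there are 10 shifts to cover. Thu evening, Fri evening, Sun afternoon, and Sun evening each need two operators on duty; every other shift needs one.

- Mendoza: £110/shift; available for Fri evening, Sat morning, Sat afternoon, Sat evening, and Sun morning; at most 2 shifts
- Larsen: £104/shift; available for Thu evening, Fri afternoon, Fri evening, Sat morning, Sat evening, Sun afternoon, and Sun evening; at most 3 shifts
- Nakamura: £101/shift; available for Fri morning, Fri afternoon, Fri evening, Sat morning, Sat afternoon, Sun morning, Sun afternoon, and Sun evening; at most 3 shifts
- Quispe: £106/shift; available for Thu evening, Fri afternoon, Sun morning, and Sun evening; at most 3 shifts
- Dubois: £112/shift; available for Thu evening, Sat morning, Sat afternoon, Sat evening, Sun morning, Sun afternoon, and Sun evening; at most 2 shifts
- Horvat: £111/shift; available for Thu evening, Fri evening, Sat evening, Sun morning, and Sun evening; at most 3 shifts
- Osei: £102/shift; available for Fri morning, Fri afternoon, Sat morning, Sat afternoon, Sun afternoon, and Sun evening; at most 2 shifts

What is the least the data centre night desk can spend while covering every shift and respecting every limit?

£1468

Picking the cheapest available operator for each shift independently would cost £1430, but that ignores the shift limits.
An optimal schedule: Thu evening→Larsen+Quispe, Fri morning→Nakamura, Fri afternoon→Nakamura, Fri evening→Mendoza+Horvat, Sat morning→Mendoza, Sat afternoon→Nakamura, Sat evening→Larsen, Sun morning→Quispe, Sun afternoon→Osei+Larsen, Sun evening→Osei+Quispe.
Total: 104 + 106 + 101 + 101 + 110 + 111 + 110 + 101 + 104 + 106 + 102 + 104 + 102 + 106 = £1468.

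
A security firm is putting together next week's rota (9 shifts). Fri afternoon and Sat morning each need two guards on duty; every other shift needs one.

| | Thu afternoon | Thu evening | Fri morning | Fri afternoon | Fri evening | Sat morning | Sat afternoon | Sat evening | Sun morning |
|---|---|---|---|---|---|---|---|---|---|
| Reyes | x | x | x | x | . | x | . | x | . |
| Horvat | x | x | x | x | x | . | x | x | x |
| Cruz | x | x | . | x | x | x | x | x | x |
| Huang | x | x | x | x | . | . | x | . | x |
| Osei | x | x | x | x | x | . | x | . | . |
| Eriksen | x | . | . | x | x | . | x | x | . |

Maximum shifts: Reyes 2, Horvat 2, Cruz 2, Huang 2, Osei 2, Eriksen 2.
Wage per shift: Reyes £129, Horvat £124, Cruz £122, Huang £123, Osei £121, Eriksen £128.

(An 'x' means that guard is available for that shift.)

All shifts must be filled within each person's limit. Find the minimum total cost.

Sat morning can only be covered by Reyes and Cruz, so that assignment is forced.
Picking the cheapest available guard for each shift independently would cost £1343, but that ignores the shift limits.
An optimal schedule: Thu afternoon→Eriksen, Thu evening→Huang, Fri morning→Osei, Fri afternoon→Horvat+Eriksen, Fri evening→Osei, Sat morning→Cruz+Reyes, Sat afternoon→Huang, Sat evening→Horvat, Sun morning→Cruz.
Total: 128 + 123 + 121 + 124 + 128 + 121 + 122 + 129 + 123 + 124 + 122 = £1365.

£1365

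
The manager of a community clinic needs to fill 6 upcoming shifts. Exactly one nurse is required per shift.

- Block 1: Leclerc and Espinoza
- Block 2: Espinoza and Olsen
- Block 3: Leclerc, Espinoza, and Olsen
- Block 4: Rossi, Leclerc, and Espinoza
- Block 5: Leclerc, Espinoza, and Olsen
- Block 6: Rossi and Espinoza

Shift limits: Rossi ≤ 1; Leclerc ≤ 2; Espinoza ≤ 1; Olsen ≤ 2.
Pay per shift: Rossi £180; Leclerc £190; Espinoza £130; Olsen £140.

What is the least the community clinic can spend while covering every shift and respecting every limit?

Picking the cheapest available nurse for each shift independently would cost £780, but that ignores the shift limits.
An optimal schedule: Block 1→Leclerc, Block 2→Espinoza, Block 3→Olsen, Block 4→Leclerc, Block 5→Olsen, Block 6→Rossi.
Total: 190 + 130 + 140 + 190 + 140 + 180 = £970.

£970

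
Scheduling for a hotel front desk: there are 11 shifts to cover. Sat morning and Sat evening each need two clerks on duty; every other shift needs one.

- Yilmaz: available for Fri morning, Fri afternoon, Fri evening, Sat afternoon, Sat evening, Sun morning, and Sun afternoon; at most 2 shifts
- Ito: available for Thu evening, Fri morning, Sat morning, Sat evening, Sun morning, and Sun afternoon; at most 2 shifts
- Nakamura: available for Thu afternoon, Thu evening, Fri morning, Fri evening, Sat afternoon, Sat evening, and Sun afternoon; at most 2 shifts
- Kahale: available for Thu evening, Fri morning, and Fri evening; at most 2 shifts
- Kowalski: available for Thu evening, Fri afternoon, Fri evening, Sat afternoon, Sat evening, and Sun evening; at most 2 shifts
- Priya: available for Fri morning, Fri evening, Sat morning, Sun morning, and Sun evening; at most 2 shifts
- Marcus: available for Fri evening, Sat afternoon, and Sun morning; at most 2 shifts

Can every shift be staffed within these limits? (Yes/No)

Thu afternoon can only be covered by Nakamura, so that assignment is forced.
Sat morning can only be covered by Ito and Priya, so that assignment is forced.
One valid schedule: Thu afternoon→Nakamura, Thu evening→Ito, Fri morning→Kahale, Fri afternoon→Yilmaz, Fri evening→Kahale, Sat morning→Ito+Priya, Sat afternoon→Marcus, Sat evening→Nakamura+Kowalski, Sun morning→Priya, Sun afternoon→Yilmaz, Sun evening→Kowalski.
Loads: Yilmaz 2/2, Ito 2/2, Nakamura 2/2, Kahale 2/2, Kowalski 2/2, Priya 2/2, Marcus 1/2 — all within limits.

Yes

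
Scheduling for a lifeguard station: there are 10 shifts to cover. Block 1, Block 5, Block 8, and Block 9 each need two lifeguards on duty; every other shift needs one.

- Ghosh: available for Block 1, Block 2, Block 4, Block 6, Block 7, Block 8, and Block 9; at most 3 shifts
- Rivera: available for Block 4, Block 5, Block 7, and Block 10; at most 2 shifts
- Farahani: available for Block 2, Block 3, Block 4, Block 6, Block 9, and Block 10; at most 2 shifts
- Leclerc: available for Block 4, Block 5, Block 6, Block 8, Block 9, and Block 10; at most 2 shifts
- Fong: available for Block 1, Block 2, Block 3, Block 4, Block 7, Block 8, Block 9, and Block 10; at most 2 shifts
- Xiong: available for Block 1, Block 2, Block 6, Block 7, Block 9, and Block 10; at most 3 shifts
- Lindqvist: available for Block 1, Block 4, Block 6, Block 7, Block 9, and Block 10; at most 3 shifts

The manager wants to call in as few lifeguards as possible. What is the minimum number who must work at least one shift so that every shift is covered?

6

14 slots to fill and no one can take more than 3, so at least ⌈14/3⌉ = 5 lifeguards are needed.
Any 5 lifeguards together have capacity at most 3+3+3+2+2 = 13 < 14 slots, so 5 can never suffice.
Ghosh, Rivera, Farahani, Leclerc, Fong, and Xiong alone can cover everything: Block 1→Ghosh+Fong, Block 2→Ghosh, Block 3→Farahani, Block 4→Rivera, Block 5→Rivera+Leclerc, Block 6→Farahani, Block 7→Xiong, Block 8→Ghosh+Leclerc, Block 9→Fong+Xiong, Block 10→Xiong.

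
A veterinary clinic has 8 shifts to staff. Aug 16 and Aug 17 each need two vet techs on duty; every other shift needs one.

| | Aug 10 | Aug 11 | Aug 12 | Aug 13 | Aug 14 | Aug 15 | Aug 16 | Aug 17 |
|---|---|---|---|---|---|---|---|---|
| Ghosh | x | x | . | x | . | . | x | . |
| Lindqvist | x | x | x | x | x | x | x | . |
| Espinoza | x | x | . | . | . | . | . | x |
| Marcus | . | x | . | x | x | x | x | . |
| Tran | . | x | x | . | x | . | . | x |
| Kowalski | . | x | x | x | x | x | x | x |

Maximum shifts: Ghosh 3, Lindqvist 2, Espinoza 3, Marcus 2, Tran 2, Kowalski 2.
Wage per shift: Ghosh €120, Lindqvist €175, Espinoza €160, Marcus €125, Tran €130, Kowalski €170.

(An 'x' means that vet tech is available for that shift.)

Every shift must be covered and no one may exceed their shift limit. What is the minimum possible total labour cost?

Picking the cheapest available vet tech for each shift independently would cost €1275, but that ignores the shift limits.
An optimal schedule: Aug 10→Ghosh, Aug 11→Espinoza, Aug 12→Tran, Aug 13→Ghosh, Aug 14→Marcus, Aug 15→Marcus, Aug 16→Ghosh+Kowalski, Aug 17→Tran+Espinoza.
Total: 120 + 160 + 130 + 120 + 125 + 125 + 120 + 170 + 130 + 160 = €1360.

€1360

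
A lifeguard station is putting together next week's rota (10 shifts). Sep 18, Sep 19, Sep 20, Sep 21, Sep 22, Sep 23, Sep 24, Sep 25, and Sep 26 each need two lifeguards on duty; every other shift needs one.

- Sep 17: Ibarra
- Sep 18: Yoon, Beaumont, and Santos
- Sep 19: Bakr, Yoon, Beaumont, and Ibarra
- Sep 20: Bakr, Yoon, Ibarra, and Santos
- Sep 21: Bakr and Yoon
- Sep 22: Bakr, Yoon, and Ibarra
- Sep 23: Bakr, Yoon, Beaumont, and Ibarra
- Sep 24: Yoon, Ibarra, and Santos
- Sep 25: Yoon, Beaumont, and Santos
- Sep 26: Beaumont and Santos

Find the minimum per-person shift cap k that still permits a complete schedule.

With 5 lifeguards and 19 worker-slots to fill, someone must work at least ⌈19/5⌉ = 4 shifts, so k ≥ 4.
k = 4 works: Sep 17→Ibarra, Sep 18→Yoon+Beaumont, Sep 19→Bakr+Beaumont, Sep 20→Ibarra+Santos, Sep 21→Bakr+Yoon, Sep 22→Bakr+Yoon, Sep 23→Bakr+Ibarra, Sep 24→Yoon+Ibarra, Sep 25→Beaumont+Santos, Sep 26→Beaumont+Santos.
Loads: Bakr 4, Yoon 4, Beaumont 4, Ibarra 4, Santos 3 — all ≤ 4.

4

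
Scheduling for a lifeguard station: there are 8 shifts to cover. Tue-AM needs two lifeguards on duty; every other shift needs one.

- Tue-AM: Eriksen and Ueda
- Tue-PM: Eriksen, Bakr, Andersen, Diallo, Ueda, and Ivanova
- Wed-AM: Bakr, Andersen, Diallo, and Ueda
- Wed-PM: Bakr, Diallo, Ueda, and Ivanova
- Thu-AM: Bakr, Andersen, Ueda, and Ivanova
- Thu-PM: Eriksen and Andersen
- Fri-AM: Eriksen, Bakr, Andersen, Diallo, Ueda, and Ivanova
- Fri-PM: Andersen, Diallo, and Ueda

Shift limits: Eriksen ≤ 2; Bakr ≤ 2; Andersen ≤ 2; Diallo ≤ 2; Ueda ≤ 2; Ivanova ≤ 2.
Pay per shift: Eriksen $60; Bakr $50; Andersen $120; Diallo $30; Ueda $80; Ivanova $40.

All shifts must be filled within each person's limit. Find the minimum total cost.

Tue-AM can only be covered by Eriksen and Ueda, so that assignment is forced.
Picking the cheapest available lifeguard for each shift independently would cost $390, but that ignores the shift limits.
An optimal schedule: Tue-AM→Eriksen+Ueda, Tue-PM→Bakr, Wed-AM→Diallo, Wed-PM→Ivanova, Thu-AM→Ivanova, Thu-PM→Eriksen, Fri-AM→Bakr, Fri-PM→Diallo.
Total: 60 + 80 + 50 + 30 + 40 + 40 + 60 + 50 + 30 = $440.

$440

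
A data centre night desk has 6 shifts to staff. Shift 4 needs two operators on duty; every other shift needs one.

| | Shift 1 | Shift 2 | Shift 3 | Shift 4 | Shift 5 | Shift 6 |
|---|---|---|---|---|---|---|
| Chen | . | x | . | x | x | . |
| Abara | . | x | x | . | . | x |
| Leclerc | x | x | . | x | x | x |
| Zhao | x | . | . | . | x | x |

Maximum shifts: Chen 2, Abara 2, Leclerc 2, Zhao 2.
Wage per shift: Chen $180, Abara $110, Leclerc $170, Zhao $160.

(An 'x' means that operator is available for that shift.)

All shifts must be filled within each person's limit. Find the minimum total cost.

Shift 3 can only be covered by Abara, so that assignment is forced.
Shift 4 can only be covered by Chen and Leclerc, so that assignment is forced.
Picking the cheapest available operator for each shift independently would cost $1000, but that ignores the shift limits.
An optimal schedule: Shift 1→Zhao, Shift 2→Abara, Shift 3→Abara, Shift 4→Leclerc+Chen, Shift 5→Zhao, Shift 6→Leclerc.
Total: 160 + 110 + 110 + 170 + 180 + 160 + 170 = $1060.

$1060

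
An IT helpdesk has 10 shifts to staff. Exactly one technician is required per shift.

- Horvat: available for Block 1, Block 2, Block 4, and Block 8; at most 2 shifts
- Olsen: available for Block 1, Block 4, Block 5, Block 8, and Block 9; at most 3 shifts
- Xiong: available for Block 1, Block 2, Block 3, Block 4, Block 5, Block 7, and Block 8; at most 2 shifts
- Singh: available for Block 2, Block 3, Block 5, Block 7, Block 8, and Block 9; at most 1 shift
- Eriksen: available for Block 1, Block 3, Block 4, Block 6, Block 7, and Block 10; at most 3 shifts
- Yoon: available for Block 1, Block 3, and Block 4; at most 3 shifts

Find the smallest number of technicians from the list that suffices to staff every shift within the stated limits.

10 slots to fill and no one can take more than 3, so at least ⌈10/3⌉ = 4 technicians are needed.
Horvat, Olsen, Xiong, and Eriksen alone can cover everything: Block 1→Olsen, Block 2→Horvat, Block 3→Xiong, Block 4→Eriksen, Block 5→Olsen, Block 6→Eriksen, Block 7→Xiong, Block 8→Horvat, Block 9→Olsen, Block 10→Eriksen.

4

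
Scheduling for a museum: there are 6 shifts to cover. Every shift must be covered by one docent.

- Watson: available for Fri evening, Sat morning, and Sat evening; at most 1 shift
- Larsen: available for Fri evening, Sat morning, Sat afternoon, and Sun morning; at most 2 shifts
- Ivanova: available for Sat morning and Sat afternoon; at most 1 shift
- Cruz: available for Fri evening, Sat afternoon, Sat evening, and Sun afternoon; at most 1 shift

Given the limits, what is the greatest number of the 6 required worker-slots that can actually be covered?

Total capacity across all docents is 1+2+1+1 = 5, and 6 slots are needed, so at most 5 can be filled.
An assignment achieving 5: Fri evening→Larsen, Sat morning→Ivanova, Sat evening→Watson, Sun morning→Larsen, Sun afternoon→Cruz.
Loads: Watson 1/1, Larsen 2/2, Ivanova 1/1, Cruz 1/1.

5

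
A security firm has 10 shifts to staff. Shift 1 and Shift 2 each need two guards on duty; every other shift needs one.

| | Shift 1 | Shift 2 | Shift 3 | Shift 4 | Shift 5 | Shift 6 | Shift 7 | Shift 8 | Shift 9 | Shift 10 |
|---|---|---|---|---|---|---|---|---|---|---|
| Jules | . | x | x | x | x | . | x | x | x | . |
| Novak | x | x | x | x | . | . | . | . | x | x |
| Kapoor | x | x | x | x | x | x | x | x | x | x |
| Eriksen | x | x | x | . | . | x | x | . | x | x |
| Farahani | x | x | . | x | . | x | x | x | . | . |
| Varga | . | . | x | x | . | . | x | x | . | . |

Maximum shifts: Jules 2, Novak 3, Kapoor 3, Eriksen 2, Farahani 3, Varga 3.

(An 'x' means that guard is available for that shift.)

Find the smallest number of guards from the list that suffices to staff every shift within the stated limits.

12 slots to fill and no one can take more than 3, so at least ⌈12/3⌉ = 4 guards are needed.
Novak, Kapoor, Farahani, and Varga alone can cover everything: Shift 1→Novak+Farahani, Shift 2→Kapoor+Farahani, Shift 3→Varga, Shift 4→Varga, Shift 5→Kapoor, Shift 6→Kapoor, Shift 7→Farahani, Shift 8→Varga, Shift 9→Novak, Shift 10→Novak.

4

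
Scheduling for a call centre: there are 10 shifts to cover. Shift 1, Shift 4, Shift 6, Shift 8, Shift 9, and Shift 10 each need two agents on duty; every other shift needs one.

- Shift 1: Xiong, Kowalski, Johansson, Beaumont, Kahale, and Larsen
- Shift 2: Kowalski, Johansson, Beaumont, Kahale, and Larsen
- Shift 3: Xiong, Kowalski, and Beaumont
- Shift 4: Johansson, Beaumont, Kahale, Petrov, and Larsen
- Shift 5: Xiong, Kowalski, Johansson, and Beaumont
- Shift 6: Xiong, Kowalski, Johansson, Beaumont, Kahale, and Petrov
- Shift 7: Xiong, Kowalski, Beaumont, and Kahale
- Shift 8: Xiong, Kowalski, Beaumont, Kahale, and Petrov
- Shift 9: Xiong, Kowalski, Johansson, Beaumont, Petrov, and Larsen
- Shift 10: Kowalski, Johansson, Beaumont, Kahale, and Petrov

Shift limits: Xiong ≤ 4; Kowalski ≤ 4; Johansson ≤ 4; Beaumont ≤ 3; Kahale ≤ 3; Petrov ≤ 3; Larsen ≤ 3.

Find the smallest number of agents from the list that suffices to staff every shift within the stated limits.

16 slots to fill and no one can take more than 4, so at least ⌈16/4⌉ = 4 agents are needed.
Any 4 agents together have capacity at most 4+4+4+3 = 15 < 16 slots, so 4 can never suffice.
Xiong, Kowalski, Johansson, Beaumont, and Kahale alone can cover everything: Shift 1→Johansson+Beaumont, Shift 2→Kowalski, Shift 3→Xiong, Shift 4→Johansson+Beaumont, Shift 5→Xiong, Shift 6→Beaumont+Kahale, Shift 7→Xiong, Shift 8→Xiong+Kowalski, Shift 9→Kowalski+Johansson, Shift 10→Kowalski+Johansson.

5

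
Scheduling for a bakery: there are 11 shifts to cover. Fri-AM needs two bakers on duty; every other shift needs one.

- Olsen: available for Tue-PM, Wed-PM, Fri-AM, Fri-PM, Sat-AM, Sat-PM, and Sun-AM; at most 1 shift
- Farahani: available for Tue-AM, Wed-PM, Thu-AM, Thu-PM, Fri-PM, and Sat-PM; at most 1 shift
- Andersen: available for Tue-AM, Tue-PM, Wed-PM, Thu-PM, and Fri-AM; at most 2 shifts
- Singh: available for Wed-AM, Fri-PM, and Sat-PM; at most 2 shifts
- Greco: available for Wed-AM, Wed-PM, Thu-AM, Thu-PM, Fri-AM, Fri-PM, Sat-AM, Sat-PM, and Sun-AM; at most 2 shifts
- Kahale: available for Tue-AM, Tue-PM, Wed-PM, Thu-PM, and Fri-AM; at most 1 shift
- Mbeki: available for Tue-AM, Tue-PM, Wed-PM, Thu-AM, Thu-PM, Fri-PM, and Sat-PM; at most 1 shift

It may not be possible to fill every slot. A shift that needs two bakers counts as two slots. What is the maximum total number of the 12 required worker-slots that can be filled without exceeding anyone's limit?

Total capacity across all bakers is 1+1+2+2+2+1+1 = 10, and 12 slots are needed, so at most 10 can be filled.
An assignment achieving 10: Tue-AM→Andersen, Tue-PM→Andersen, Wed-AM→Singh, Thu-AM→Farahani, Thu-PM→Mbeki, Fri-AM→Greco+Kahale, Fri-PM→Singh, Sat-AM→Olsen, Sun-AM→Greco.
Loads: Olsen 1/1, Farahani 1/1, Andersen 2/2, Singh 2/2, Greco 2/2, Kahale 1/1, Mbeki 1/1.

10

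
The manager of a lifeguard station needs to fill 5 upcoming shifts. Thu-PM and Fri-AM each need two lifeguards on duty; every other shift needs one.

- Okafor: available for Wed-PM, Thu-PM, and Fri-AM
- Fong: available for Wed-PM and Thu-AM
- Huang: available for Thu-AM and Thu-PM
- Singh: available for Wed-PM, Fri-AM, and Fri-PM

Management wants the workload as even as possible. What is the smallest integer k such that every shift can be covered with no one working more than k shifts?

With 4 lifeguards and 7 worker-slots to fill, someone must work at least ⌈7/4⌉ = 2 shifts, so k ≥ 2.
k = 2 works: Wed-PM→Fong, Thu-AM→Fong, Thu-PM→Okafor+Huang, Fri-AM→Okafor+Singh, Fri-PM→Singh.
Loads: Okafor 2, Fong 2, Huang 1, Singh 2 — all ≤ 2.

2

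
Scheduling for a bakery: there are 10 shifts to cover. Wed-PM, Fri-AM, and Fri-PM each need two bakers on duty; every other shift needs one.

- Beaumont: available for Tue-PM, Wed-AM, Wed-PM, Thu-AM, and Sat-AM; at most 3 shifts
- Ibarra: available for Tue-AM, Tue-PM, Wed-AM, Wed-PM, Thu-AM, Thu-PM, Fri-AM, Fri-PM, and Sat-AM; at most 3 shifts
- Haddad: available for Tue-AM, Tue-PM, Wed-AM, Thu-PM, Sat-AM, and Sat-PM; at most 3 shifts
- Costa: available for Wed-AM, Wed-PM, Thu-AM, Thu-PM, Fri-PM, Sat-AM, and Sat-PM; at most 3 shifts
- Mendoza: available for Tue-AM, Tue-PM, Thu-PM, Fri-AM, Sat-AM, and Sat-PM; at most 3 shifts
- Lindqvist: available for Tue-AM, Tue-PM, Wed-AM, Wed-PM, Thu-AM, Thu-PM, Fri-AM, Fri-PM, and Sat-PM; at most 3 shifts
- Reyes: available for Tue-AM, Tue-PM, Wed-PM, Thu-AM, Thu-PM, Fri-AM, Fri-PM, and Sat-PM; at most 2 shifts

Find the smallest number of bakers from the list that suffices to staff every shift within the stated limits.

5

13 slots to fill and no one can take more than 3, so at least ⌈13/3⌉ = 5 bakers are needed.
Beaumont, Ibarra, Haddad, Costa, and Mendoza alone can cover everything: Tue-AM→Ibarra, Tue-PM→Beaumont, Wed-AM→Haddad, Wed-PM→Beaumont+Costa, Thu-AM→Beaumont, Thu-PM→Haddad, Fri-AM→Ibarra+Mendoza, Fri-PM→Ibarra+Costa, Sat-AM→Costa, Sat-PM→Haddad.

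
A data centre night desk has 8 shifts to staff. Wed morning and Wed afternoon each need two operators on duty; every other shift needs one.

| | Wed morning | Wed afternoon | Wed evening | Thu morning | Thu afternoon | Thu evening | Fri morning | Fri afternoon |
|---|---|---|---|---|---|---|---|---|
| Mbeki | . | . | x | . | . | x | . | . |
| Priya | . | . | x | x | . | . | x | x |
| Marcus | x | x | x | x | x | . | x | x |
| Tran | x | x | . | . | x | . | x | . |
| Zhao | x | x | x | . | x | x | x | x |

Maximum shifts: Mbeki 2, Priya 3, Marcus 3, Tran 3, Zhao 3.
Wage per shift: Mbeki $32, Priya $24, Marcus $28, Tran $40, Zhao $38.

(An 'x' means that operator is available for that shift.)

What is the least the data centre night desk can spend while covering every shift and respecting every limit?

$296

Picking the cheapest available operator for each shift independently would cost $288, but that ignores the shift limits.
An optimal schedule: Wed morning→Marcus+Zhao, Wed afternoon→Marcus+Zhao, Wed evening→Mbeki, Thu morning→Priya, Thu afternoon→Marcus, Thu evening→Mbeki, Fri morning→Priya, Fri afternoon→Priya.
Total: 28 + 38 + 28 + 38 + 32 + 24 + 28 + 32 + 24 + 24 = $296.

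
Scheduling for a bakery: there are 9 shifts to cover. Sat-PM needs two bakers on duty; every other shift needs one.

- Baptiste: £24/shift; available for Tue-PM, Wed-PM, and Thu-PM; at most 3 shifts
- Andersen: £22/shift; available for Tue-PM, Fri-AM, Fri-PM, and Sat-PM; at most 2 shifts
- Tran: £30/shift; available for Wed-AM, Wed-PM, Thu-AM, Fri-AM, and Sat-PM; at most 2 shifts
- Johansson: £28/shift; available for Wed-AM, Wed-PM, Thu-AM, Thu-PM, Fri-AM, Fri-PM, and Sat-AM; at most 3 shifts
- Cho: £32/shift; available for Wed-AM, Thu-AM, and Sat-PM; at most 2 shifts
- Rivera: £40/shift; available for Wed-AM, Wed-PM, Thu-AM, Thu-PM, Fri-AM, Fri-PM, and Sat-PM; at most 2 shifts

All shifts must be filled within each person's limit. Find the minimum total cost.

£260

Sat-AM can only be covered by Johansson, so that assignment is forced.
Picking the cheapest available baker for each shift independently would cost £250, but that ignores the shift limits.
An optimal schedule: Tue-PM→Baptiste, Wed-AM→Johansson, Wed-PM→Baptiste, Thu-AM→Johansson, Thu-PM→Baptiste, Fri-AM→Tran, Fri-PM→Andersen, Sat-AM→Johansson, Sat-PM→Andersen+Tran.
Total: 24 + 28 + 24 + 28 + 24 + 30 + 22 + 28 + 22 + 30 = £260.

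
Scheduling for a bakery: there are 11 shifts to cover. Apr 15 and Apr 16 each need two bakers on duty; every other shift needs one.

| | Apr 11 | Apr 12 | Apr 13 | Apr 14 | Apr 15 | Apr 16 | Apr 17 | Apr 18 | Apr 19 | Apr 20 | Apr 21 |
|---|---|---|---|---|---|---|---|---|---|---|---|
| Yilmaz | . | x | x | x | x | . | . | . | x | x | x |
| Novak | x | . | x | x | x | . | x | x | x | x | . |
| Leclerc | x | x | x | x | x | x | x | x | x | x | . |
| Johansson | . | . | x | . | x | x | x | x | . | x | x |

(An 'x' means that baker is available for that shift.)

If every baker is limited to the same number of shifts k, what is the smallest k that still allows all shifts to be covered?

4

With 4 bakers and 13 worker-slots to fill, someone must work at least ⌈13/4⌉ = 4 shifts, so k ≥ 4.
k = 4 works: Apr 11→Novak, Apr 12→Yilmaz, Apr 13→Novak, Apr 14→Yilmaz, Apr 15→Leclerc+Johansson, Apr 16→Leclerc+Johansson, Apr 17→Novak, Apr 18→Novak, Apr 19→Yilmaz, Apr 20→Leclerc, Apr 21→Yilmaz.
Loads: Yilmaz 4, Novak 4, Leclerc 3, Johansson 2 — all ≤ 4.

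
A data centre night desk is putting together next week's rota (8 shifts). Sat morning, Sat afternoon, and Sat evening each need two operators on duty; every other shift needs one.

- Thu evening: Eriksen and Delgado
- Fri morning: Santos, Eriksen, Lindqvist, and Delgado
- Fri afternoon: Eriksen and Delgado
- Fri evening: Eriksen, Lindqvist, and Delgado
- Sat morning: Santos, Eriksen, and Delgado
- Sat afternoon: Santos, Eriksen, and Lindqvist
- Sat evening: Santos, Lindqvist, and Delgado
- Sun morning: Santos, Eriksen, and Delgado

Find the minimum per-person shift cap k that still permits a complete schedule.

3

With 4 operators and 11 worker-slots to fill, someone must work at least ⌈11/4⌉ = 3 shifts, so k ≥ 3.
k = 3 works: Thu evening→Eriksen, Fri morning→Lindqvist, Fri afternoon→Eriksen, Fri evening→Eriksen, Sat morning→Santos+Delgado, Sat afternoon→Santos+Lindqvist, Sat evening→Santos+Lindqvist, Sun morning→Delgado.
Loads: Santos 3, Eriksen 3, Lindqvist 3, Delgado 2 — all ≤ 3.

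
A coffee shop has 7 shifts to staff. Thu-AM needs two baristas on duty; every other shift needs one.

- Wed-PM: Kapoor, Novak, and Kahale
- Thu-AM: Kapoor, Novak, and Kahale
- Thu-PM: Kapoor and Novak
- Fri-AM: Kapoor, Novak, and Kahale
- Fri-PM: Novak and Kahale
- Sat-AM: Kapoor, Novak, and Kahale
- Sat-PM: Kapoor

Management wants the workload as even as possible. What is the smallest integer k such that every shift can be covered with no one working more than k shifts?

With 3 baristas and 8 worker-slots to fill, someone must work at least ⌈8/3⌉ = 3 shifts, so k ≥ 3.
k = 3 works: Wed-PM→Kapoor, Thu-AM→Novak+Kahale, Thu-PM→Kapoor, Fri-AM→Novak, Fri-PM→Novak, Sat-AM→Kahale, Sat-PM→Kapoor.
Loads: Kapoor 3, Novak 3, Kahale 2 — all ≤ 3.

3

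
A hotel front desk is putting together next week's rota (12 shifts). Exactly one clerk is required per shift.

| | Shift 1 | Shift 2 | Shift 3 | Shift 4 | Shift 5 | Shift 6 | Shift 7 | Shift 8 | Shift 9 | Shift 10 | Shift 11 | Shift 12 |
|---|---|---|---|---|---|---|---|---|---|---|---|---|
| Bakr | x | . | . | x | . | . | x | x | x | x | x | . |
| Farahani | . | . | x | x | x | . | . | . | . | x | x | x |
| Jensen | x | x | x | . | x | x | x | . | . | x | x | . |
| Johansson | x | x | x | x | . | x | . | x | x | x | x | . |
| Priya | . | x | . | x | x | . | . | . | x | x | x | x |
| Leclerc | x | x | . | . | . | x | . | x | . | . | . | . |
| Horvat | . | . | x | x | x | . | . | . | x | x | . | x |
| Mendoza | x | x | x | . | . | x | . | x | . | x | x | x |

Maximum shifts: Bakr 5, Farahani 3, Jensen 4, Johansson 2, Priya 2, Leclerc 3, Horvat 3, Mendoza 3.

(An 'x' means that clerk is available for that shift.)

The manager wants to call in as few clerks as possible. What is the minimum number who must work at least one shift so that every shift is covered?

12 slots to fill and no one can take more than 5, so at least ⌈12/5⌉ = 3 clerks are needed.
Bakr, Farahani, and Jensen alone can cover everything: Shift 1→Bakr, Shift 2→Jensen, Shift 3→Farahani, Shift 4→Bakr, Shift 5→Farahani, Shift 6→Jensen, Shift 7→Bakr, Shift 8→Bakr, Shift 9→Bakr, Shift 10→Jensen, Shift 11→Jensen, Shift 12→Farahani.

3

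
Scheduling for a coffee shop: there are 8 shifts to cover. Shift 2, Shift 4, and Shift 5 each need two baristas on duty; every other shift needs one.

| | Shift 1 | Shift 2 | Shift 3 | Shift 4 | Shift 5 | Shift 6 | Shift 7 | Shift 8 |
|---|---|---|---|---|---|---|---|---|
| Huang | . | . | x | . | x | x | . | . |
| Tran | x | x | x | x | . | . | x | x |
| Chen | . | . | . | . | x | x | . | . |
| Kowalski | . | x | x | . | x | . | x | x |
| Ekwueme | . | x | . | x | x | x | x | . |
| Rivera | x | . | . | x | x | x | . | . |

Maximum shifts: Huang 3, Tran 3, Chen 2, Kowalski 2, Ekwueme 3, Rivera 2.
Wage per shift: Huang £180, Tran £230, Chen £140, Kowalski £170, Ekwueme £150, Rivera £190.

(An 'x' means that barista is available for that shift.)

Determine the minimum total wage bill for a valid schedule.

£1810

Picking the cheapest available barista for each shift independently would cost £1770, but that ignores the shift limits.
An optimal schedule: Shift 1→Rivera, Shift 2→Ekwueme+Kowalski, Shift 3→Huang, Shift 4→Ekwueme+Rivera, Shift 5→Chen+Huang, Shift 6→Chen, Shift 7→Ekwueme, Shift 8→Kowalski.
Total: 190 + 150 + 170 + 180 + 150 + 190 + 140 + 180 + 140 + 150 + 170 = £1810.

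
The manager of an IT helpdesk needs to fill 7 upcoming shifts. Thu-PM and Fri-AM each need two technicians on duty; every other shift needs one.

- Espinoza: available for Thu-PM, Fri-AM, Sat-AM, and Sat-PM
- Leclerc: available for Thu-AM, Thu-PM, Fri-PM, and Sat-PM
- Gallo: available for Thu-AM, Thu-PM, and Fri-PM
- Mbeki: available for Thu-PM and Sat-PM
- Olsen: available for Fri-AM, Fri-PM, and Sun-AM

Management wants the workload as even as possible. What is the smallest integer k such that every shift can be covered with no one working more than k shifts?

With 5 technicians and 9 worker-slots to fill, someone must work at least ⌈9/5⌉ = 2 shifts, so k ≥ 2.
k = 2 works: Thu-AM→Leclerc, Thu-PM→Gallo+Mbeki, Fri-AM→Espinoza+Olsen, Fri-PM→Leclerc, Sat-AM→Espinoza, Sat-PM→Mbeki, Sun-AM→Olsen.
Loads: Espinoza 2, Leclerc 2, Gallo 1, Mbeki 2, Olsen 2 — all ≤ 2.

2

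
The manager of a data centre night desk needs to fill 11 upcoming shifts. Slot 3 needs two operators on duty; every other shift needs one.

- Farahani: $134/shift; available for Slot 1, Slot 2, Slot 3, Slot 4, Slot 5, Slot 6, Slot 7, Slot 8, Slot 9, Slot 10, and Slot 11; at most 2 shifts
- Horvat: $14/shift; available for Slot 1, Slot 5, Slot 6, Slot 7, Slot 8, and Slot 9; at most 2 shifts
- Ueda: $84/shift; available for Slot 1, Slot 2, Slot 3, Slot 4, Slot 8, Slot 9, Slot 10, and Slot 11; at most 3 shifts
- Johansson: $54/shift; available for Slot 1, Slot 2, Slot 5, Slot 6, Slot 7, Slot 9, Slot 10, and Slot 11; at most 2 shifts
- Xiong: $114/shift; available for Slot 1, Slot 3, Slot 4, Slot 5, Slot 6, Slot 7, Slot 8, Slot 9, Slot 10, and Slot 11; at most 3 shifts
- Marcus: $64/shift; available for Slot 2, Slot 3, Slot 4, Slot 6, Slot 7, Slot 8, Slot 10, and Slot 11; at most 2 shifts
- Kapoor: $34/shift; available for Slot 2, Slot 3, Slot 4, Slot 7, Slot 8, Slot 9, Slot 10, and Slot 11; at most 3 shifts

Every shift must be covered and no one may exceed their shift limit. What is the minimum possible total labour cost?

Picking the cheapest available operator for each shift independently would cost $318, but that ignores the shift limits.
An optimal schedule: Slot 1→Horvat, Slot 2→Kapoor, Slot 3→Marcus+Ueda, Slot 4→Kapoor, Slot 5→Horvat, Slot 6→Johansson, Slot 7→Kapoor, Slot 8→Marcus, Slot 9→Johansson, Slot 10→Ueda, Slot 11→Ueda.
Total: 14 + 34 + 64 + 84 + 34 + 14 + 54 + 34 + 64 + 54 + 84 + 84 = $618.

$618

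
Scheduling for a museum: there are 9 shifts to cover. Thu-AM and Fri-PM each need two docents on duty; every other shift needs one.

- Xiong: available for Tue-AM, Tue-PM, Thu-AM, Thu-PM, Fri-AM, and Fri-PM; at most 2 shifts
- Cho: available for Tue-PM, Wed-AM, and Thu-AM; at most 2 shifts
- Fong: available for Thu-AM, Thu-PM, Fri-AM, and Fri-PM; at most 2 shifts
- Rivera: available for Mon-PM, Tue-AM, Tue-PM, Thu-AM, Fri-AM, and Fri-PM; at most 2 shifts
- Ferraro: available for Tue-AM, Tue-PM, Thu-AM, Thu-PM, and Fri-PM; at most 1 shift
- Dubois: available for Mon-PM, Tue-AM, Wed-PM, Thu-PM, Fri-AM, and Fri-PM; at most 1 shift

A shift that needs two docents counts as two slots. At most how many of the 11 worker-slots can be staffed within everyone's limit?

10

Total capacity across all docents is 2+2+2+2+1+1 = 10, and 11 slots are needed, so at most 10 can be filled.
An assignment achieving 10: Mon-PM→Rivera, Tue-AM→Xiong, Tue-PM→Xiong, Wed-AM→Cho, Wed-PM→Dubois, Thu-AM→Cho+Rivera, Thu-PM→Fong, Fri-AM→Fong, Fri-PM→Ferraro.
Loads: Xiong 2/2, Cho 2/2, Fong 2/2, Rivera 2/2, Ferraro 1/1, Dubois 1/1.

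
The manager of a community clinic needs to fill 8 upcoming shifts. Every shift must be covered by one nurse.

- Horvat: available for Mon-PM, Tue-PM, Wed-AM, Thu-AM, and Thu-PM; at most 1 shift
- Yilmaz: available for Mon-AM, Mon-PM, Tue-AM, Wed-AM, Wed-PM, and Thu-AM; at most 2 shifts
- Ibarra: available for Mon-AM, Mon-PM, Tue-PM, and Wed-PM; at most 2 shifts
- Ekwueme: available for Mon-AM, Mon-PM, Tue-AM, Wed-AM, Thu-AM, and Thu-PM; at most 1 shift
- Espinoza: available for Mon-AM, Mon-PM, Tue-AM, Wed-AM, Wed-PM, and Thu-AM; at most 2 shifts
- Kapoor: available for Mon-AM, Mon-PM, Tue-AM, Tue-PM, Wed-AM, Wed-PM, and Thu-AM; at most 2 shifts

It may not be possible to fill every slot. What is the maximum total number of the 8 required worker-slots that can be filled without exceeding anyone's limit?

8

Total capacity across all nurses is 1+2+2+1+2+2 = 10, and 8 slots are needed, so at most 8 can be filled.
An assignment achieving 8: Mon-AM→Ibarra, Mon-PM→Espinoza, Tue-AM→Yilmaz, Tue-PM→Ibarra, Wed-AM→Ekwueme, Wed-PM→Yilmaz, Thu-AM→Espinoza, Thu-PM→Horvat.
Loads: Horvat 1/1, Yilmaz 2/2, Ibarra 2/2, Ekwueme 1/1, Espinoza 2/2, Kapoor 0/2.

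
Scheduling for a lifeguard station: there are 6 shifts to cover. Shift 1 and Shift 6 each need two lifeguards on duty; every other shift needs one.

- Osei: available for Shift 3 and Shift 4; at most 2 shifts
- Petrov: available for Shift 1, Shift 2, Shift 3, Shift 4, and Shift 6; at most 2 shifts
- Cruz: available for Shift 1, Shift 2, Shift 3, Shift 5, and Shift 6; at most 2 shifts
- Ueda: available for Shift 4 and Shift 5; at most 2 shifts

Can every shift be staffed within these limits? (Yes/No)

Total capacity is 8 and 8 slots are needed, so capacity alone doesn't rule it out.
Shifts {Shift 1, Shift 2, Shift 6} need 5 worker-slots in total, but the lifeguards available for any of those shifts (Petrov and Cruz) can supply at most 4 among them. So no valid schedule exists.

No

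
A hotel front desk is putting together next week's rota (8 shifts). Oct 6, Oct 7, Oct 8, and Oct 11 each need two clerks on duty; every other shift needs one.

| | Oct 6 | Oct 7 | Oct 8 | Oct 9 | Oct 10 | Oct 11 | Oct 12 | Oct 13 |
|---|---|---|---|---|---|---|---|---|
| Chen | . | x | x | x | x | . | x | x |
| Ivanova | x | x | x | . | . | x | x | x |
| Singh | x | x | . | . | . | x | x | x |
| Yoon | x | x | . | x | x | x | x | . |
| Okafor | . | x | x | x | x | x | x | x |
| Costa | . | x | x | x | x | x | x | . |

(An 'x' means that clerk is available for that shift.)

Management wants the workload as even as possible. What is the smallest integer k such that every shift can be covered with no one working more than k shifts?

With 6 clerks and 12 worker-slots to fill, someone must work at least ⌈12/6⌉ = 2 shifts, so k ≥ 2.
k = 2 works: Oct 6→Ivanova+Singh, Oct 7→Yoon+Costa, Oct 8→Okafor+Costa, Oct 9→Chen, Oct 10→Chen, Oct 11→Yoon+Okafor, Oct 12→Singh, Oct 13→Ivanova.
Loads: Chen 2, Ivanova 2, Singh 2, Yoon 2, Okafor 2, Costa 2 — all ≤ 2.

2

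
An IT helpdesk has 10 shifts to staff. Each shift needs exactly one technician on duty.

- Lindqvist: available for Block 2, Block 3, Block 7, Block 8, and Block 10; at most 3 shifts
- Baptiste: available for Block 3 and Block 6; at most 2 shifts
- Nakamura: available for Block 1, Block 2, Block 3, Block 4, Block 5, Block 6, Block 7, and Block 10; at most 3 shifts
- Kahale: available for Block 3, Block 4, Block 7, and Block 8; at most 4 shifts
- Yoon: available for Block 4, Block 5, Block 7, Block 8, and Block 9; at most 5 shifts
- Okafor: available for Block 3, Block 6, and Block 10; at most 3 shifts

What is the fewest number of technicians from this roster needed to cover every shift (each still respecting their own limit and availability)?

10 slots to fill and no one can take more than 5, so at least ⌈10/5⌉ = 2 technicians are needed.
Any 2 technicians together have capacity at most 5+4 = 9 < 10 slots, so 2 can never suffice.
Lindqvist, Nakamura, and Yoon alone can cover everything: Block 1→Nakamura, Block 2→Lindqvist, Block 3→Lindqvist, Block 4→Nakamura, Block 5→Yoon, Block 6→Nakamura, Block 7→Yoon, Block 8→Yoon, Block 9→Yoon, Block 10→Lindqvist.

3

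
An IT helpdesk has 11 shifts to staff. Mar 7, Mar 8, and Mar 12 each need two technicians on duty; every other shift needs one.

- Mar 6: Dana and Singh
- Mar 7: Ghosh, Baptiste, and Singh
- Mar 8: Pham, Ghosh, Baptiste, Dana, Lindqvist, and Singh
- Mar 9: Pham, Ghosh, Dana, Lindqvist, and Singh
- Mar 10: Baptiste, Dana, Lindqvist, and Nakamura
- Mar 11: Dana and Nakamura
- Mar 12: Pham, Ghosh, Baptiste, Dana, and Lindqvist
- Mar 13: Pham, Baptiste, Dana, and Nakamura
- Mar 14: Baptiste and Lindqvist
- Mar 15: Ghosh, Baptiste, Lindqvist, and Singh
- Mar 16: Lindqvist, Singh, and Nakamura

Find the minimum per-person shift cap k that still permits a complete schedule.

With 7 technicians and 14 worker-slots to fill, someone must work at least ⌈14/7⌉ = 2 shifts, so k ≥ 2.
k = 2 works: Mar 6→Dana, Mar 7→Ghosh+Baptiste, Mar 8→Pham+Singh, Mar 9→Singh, Mar 10→Nakamura, Mar 11→Dana, Mar 12→Pham+Lindqvist, Mar 13→Nakamura, Mar 14→Baptiste, Mar 15→Ghosh, Mar 16→Lindqvist.
Loads: Pham 2, Ghosh 2, Baptiste 2, Dana 2, Lindqvist 2, Singh 2, Nakamura 2 — all ≤ 2.

2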